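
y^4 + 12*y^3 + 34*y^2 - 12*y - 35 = (y - 1)*(y + 1)*(y + 5)*(y + 7)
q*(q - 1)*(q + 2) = q^3 + q^2 - 2*q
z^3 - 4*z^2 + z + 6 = (z - 3)*(z - 2)*(z + 1)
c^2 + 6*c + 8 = (c + 2)*(c + 4)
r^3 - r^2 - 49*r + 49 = (r - 7)*(r - 1)*(r + 7)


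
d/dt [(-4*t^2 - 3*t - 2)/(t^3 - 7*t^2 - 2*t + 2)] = (4*t^4 + 6*t^3 - 7*t^2 - 44*t - 10)/(t^6 - 14*t^5 + 45*t^4 + 32*t^3 - 24*t^2 - 8*t + 4)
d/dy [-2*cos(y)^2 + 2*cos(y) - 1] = -2*sin(y) + 2*sin(2*y)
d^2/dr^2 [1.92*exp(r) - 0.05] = 1.92*exp(r)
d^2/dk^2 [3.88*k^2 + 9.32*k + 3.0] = 7.76000000000000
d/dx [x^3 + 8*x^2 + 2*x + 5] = 3*x^2 + 16*x + 2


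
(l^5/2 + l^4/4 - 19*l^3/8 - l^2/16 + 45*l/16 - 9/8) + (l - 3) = l^5/2 + l^4/4 - 19*l^3/8 - l^2/16 + 61*l/16 - 33/8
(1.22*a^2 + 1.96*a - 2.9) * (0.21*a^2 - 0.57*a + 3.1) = 0.2562*a^4 - 0.2838*a^3 + 2.0558*a^2 + 7.729*a - 8.99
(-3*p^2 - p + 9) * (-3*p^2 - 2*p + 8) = 9*p^4 + 9*p^3 - 49*p^2 - 26*p + 72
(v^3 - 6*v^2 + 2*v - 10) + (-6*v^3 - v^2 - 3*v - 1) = -5*v^3 - 7*v^2 - v - 11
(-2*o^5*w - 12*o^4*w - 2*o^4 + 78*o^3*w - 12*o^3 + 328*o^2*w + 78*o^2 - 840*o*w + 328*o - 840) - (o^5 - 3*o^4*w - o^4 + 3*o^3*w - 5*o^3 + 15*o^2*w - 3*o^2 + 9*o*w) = -2*o^5*w - o^5 - 9*o^4*w - o^4 + 75*o^3*w - 7*o^3 + 313*o^2*w + 81*o^2 - 849*o*w + 328*o - 840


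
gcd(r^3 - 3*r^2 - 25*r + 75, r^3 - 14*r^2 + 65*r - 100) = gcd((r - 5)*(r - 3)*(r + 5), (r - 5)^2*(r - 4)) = r - 5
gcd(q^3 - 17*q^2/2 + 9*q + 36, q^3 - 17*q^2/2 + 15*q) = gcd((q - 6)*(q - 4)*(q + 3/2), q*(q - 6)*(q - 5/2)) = q - 6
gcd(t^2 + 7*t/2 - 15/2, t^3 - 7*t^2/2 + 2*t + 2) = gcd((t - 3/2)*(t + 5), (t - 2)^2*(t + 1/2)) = 1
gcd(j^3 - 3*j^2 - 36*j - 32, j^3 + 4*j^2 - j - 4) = j^2 + 5*j + 4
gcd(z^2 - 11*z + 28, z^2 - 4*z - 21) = z - 7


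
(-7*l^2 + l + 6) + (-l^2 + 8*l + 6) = -8*l^2 + 9*l + 12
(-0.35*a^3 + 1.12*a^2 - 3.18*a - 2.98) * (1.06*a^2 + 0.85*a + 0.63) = -0.371*a^5 + 0.8897*a^4 - 2.6393*a^3 - 5.1562*a^2 - 4.5364*a - 1.8774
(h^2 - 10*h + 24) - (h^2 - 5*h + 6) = 18 - 5*h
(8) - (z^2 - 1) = 9 - z^2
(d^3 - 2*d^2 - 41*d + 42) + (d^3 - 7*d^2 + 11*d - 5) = 2*d^3 - 9*d^2 - 30*d + 37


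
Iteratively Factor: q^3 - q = (q)*(q^2 - 1) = q*(q - 1)*(q + 1)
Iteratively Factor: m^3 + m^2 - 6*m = (m - 2)*(m^2 + 3*m) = (m - 2)*(m + 3)*(m)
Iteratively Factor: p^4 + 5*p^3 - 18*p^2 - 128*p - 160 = (p + 4)*(p^3 + p^2 - 22*p - 40) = (p + 2)*(p + 4)*(p^2 - p - 20) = (p + 2)*(p + 4)^2*(p - 5)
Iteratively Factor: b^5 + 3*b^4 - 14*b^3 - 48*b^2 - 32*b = (b - 4)*(b^4 + 7*b^3 + 14*b^2 + 8*b) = (b - 4)*(b + 2)*(b^3 + 5*b^2 + 4*b) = b*(b - 4)*(b + 2)*(b^2 + 5*b + 4) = b*(b - 4)*(b + 2)*(b + 4)*(b + 1)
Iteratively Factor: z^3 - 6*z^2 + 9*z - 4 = (z - 1)*(z^2 - 5*z + 4) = (z - 1)^2*(z - 4)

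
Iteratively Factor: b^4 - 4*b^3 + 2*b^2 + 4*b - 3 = (b - 1)*(b^3 - 3*b^2 - b + 3) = (b - 3)*(b - 1)*(b^2 - 1) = (b - 3)*(b - 1)*(b + 1)*(b - 1)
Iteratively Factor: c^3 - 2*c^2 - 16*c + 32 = (c - 4)*(c^2 + 2*c - 8) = (c - 4)*(c + 4)*(c - 2)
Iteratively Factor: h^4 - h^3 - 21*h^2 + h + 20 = (h - 1)*(h^3 - 21*h - 20) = (h - 5)*(h - 1)*(h^2 + 5*h + 4) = (h - 5)*(h - 1)*(h + 1)*(h + 4)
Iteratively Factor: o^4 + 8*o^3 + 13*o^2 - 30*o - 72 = (o - 2)*(o^3 + 10*o^2 + 33*o + 36) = (o - 2)*(o + 3)*(o^2 + 7*o + 12) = (o - 2)*(o + 3)^2*(o + 4)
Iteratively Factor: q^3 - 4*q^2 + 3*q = (q)*(q^2 - 4*q + 3) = q*(q - 3)*(q - 1)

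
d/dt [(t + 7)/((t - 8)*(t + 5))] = (-t^2 - 14*t - 19)/(t^4 - 6*t^3 - 71*t^2 + 240*t + 1600)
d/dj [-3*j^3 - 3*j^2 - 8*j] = -9*j^2 - 6*j - 8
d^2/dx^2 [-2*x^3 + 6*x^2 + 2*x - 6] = 12 - 12*x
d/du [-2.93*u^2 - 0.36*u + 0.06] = -5.86*u - 0.36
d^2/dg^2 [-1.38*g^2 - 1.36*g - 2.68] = -2.76000000000000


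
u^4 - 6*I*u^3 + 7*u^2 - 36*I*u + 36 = (u - 6*I)*(u - 3*I)*(u + I)*(u + 2*I)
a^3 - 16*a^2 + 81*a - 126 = (a - 7)*(a - 6)*(a - 3)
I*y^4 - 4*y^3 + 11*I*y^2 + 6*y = y*(y - I)*(y + 6*I)*(I*y + 1)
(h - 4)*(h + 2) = h^2 - 2*h - 8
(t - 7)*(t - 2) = t^2 - 9*t + 14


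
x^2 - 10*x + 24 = (x - 6)*(x - 4)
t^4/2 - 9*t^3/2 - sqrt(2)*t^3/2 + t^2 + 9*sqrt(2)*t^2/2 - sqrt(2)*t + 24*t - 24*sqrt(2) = (t/2 + 1)*(t - 8)*(t - 3)*(t - sqrt(2))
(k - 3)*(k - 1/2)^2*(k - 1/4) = k^4 - 17*k^3/4 + 17*k^2/4 - 25*k/16 + 3/16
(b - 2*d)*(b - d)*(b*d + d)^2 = b^4*d^2 - 3*b^3*d^3 + 2*b^3*d^2 + 2*b^2*d^4 - 6*b^2*d^3 + b^2*d^2 + 4*b*d^4 - 3*b*d^3 + 2*d^4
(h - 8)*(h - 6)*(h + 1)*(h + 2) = h^4 - 11*h^3 + 8*h^2 + 116*h + 96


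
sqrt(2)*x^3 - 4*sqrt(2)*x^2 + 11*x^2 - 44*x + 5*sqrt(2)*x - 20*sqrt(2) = (x - 4)*(x + 5*sqrt(2))*(sqrt(2)*x + 1)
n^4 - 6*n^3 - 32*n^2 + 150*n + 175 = (n - 7)*(n - 5)*(n + 1)*(n + 5)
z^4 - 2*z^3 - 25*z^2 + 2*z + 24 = (z - 6)*(z - 1)*(z + 1)*(z + 4)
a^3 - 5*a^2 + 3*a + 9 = (a - 3)^2*(a + 1)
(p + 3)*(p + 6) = p^2 + 9*p + 18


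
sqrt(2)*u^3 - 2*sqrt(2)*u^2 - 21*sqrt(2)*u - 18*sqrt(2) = (u - 6)*(u + 3)*(sqrt(2)*u + sqrt(2))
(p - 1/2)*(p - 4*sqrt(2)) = p^2 - 4*sqrt(2)*p - p/2 + 2*sqrt(2)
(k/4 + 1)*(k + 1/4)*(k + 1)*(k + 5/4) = k^4/4 + 13*k^3/8 + 189*k^2/64 + 121*k/64 + 5/16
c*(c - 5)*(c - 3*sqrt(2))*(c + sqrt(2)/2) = c^4 - 5*c^3 - 5*sqrt(2)*c^3/2 - 3*c^2 + 25*sqrt(2)*c^2/2 + 15*c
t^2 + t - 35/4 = (t - 5/2)*(t + 7/2)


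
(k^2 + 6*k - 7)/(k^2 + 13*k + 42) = (k - 1)/(k + 6)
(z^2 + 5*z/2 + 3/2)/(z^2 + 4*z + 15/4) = 2*(z + 1)/(2*z + 5)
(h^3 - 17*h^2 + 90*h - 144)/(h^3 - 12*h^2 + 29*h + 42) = (h^2 - 11*h + 24)/(h^2 - 6*h - 7)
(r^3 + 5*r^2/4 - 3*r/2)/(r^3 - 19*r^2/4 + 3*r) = (r + 2)/(r - 4)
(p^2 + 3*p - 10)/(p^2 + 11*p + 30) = (p - 2)/(p + 6)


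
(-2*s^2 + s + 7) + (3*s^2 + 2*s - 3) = s^2 + 3*s + 4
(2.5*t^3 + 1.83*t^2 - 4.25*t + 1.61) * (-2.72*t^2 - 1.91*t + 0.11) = -6.8*t^5 - 9.7526*t^4 + 8.3397*t^3 + 3.9396*t^2 - 3.5426*t + 0.1771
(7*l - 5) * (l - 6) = 7*l^2 - 47*l + 30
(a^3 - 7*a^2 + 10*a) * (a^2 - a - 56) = a^5 - 8*a^4 - 39*a^3 + 382*a^2 - 560*a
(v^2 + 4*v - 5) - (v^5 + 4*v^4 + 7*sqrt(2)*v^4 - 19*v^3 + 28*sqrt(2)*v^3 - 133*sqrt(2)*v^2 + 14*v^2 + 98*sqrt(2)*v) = -v^5 - 7*sqrt(2)*v^4 - 4*v^4 - 28*sqrt(2)*v^3 + 19*v^3 - 13*v^2 + 133*sqrt(2)*v^2 - 98*sqrt(2)*v + 4*v - 5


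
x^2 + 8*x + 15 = (x + 3)*(x + 5)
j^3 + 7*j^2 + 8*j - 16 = (j - 1)*(j + 4)^2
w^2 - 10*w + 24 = (w - 6)*(w - 4)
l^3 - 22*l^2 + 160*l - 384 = (l - 8)^2*(l - 6)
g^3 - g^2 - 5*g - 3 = (g - 3)*(g + 1)^2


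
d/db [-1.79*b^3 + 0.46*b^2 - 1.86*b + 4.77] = -5.37*b^2 + 0.92*b - 1.86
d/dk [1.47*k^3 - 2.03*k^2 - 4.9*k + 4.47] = 4.41*k^2 - 4.06*k - 4.9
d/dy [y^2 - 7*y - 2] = 2*y - 7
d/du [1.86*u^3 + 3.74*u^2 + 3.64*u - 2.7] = 5.58*u^2 + 7.48*u + 3.64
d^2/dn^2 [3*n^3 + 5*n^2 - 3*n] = 18*n + 10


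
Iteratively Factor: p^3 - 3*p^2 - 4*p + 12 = (p + 2)*(p^2 - 5*p + 6) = (p - 3)*(p + 2)*(p - 2)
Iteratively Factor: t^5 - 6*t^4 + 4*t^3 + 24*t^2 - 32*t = (t + 2)*(t^4 - 8*t^3 + 20*t^2 - 16*t) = t*(t + 2)*(t^3 - 8*t^2 + 20*t - 16) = t*(t - 4)*(t + 2)*(t^2 - 4*t + 4) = t*(t - 4)*(t - 2)*(t + 2)*(t - 2)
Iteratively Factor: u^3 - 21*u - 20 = (u - 5)*(u^2 + 5*u + 4) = (u - 5)*(u + 1)*(u + 4)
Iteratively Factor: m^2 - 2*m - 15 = (m - 5)*(m + 3)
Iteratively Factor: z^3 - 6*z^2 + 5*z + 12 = (z + 1)*(z^2 - 7*z + 12) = (z - 4)*(z + 1)*(z - 3)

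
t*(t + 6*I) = t^2 + 6*I*t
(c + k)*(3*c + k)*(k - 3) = 3*c^2*k - 9*c^2 + 4*c*k^2 - 12*c*k + k^3 - 3*k^2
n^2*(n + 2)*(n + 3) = n^4 + 5*n^3 + 6*n^2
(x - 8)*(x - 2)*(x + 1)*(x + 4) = x^4 - 5*x^3 - 30*x^2 + 40*x + 64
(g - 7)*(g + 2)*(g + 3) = g^3 - 2*g^2 - 29*g - 42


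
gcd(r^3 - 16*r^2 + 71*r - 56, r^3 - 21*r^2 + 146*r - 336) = r^2 - 15*r + 56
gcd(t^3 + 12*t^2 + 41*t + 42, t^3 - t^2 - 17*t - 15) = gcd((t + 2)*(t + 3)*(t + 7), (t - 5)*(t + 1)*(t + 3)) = t + 3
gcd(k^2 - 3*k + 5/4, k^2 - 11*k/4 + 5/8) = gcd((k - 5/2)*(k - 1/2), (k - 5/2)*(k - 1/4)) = k - 5/2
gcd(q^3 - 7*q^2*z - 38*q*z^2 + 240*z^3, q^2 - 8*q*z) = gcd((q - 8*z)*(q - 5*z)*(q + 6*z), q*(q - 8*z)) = -q + 8*z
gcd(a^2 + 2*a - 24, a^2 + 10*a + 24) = a + 6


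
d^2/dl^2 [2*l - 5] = 0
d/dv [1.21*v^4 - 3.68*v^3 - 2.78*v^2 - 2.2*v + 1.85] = 4.84*v^3 - 11.04*v^2 - 5.56*v - 2.2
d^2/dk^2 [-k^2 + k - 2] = -2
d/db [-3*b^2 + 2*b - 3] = 2 - 6*b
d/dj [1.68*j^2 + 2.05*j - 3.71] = 3.36*j + 2.05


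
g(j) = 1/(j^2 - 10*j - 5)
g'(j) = (10 - 2*j)/(j^2 - 10*j - 5)^2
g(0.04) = -0.19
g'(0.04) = 0.34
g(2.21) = -0.05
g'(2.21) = 0.01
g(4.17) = -0.03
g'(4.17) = 0.00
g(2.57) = -0.04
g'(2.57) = 0.01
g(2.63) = -0.04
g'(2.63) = 0.01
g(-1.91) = 0.06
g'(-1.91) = 0.04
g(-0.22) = -0.36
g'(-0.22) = 1.38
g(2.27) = -0.04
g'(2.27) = 0.01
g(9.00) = -0.07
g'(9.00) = -0.04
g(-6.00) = 0.01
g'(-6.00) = 0.00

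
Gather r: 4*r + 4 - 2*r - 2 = 2*r + 2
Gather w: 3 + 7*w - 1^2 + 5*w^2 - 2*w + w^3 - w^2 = w^3 + 4*w^2 + 5*w + 2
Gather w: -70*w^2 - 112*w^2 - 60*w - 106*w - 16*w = -182*w^2 - 182*w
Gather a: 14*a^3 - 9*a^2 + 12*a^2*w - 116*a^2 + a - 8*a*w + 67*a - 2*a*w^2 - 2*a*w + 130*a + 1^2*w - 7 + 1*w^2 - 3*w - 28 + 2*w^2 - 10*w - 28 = 14*a^3 + a^2*(12*w - 125) + a*(-2*w^2 - 10*w + 198) + 3*w^2 - 12*w - 63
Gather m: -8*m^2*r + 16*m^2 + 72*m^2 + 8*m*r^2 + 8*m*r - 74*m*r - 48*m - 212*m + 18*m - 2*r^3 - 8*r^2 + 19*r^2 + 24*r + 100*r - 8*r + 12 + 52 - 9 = m^2*(88 - 8*r) + m*(8*r^2 - 66*r - 242) - 2*r^3 + 11*r^2 + 116*r + 55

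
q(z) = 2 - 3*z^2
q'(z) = -6*z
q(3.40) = -32.68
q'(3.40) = -20.40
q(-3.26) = -29.88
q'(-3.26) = 19.56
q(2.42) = -15.57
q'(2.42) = -14.52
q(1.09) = -1.56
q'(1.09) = -6.54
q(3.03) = -25.54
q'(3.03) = -18.18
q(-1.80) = -7.72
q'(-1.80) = 10.80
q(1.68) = -6.47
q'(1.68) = -10.08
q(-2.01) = -10.12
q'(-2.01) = 12.06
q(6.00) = -106.00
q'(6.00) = -36.00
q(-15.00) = -673.00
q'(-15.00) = 90.00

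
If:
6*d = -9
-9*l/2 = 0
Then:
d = -3/2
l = 0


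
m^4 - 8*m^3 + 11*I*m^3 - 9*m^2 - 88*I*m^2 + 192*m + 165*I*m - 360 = (m - 5)*(m - 3)*(m + 3*I)*(m + 8*I)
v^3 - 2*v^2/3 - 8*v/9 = v*(v - 4/3)*(v + 2/3)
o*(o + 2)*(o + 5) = o^3 + 7*o^2 + 10*o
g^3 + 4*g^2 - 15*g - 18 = (g - 3)*(g + 1)*(g + 6)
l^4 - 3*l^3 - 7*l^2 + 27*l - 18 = (l - 3)*(l - 2)*(l - 1)*(l + 3)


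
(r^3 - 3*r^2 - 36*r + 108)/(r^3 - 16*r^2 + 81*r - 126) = (r + 6)/(r - 7)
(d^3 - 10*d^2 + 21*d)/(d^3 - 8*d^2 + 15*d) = (d - 7)/(d - 5)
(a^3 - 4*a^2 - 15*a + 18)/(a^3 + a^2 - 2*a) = (a^2 - 3*a - 18)/(a*(a + 2))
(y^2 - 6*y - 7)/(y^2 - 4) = (y^2 - 6*y - 7)/(y^2 - 4)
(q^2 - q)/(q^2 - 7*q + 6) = q/(q - 6)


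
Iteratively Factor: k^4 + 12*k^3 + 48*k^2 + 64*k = (k)*(k^3 + 12*k^2 + 48*k + 64) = k*(k + 4)*(k^2 + 8*k + 16) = k*(k + 4)^2*(k + 4)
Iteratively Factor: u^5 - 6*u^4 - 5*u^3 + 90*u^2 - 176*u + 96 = (u - 1)*(u^4 - 5*u^3 - 10*u^2 + 80*u - 96) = (u - 1)*(u + 4)*(u^3 - 9*u^2 + 26*u - 24) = (u - 3)*(u - 1)*(u + 4)*(u^2 - 6*u + 8) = (u - 3)*(u - 2)*(u - 1)*(u + 4)*(u - 4)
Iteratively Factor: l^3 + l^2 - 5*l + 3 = (l + 3)*(l^2 - 2*l + 1) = (l - 1)*(l + 3)*(l - 1)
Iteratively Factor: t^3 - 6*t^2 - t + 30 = (t + 2)*(t^2 - 8*t + 15) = (t - 3)*(t + 2)*(t - 5)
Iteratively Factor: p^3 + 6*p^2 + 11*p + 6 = (p + 3)*(p^2 + 3*p + 2) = (p + 1)*(p + 3)*(p + 2)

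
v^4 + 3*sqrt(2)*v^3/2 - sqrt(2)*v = v*(v - sqrt(2)/2)*(v + sqrt(2))^2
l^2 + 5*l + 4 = (l + 1)*(l + 4)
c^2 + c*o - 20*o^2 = (c - 4*o)*(c + 5*o)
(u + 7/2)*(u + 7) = u^2 + 21*u/2 + 49/2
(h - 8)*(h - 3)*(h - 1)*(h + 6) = h^4 - 6*h^3 - 37*h^2 + 186*h - 144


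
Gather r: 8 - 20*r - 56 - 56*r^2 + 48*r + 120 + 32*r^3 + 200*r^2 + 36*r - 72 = 32*r^3 + 144*r^2 + 64*r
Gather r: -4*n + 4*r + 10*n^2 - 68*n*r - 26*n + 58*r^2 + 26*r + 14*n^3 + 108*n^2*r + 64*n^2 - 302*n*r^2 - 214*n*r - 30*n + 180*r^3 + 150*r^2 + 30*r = 14*n^3 + 74*n^2 - 60*n + 180*r^3 + r^2*(208 - 302*n) + r*(108*n^2 - 282*n + 60)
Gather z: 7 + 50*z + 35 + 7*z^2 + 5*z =7*z^2 + 55*z + 42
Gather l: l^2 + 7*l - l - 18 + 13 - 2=l^2 + 6*l - 7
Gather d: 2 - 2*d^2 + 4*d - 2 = -2*d^2 + 4*d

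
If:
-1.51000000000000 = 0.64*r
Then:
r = -2.36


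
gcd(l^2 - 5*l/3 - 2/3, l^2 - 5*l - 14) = 1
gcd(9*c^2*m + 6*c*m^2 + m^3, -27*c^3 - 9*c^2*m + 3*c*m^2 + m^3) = 9*c^2 + 6*c*m + m^2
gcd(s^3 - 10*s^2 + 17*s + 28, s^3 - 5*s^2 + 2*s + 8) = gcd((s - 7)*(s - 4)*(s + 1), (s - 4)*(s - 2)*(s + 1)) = s^2 - 3*s - 4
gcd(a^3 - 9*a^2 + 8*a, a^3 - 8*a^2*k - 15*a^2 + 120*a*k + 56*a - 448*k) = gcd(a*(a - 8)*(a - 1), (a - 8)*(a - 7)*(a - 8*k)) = a - 8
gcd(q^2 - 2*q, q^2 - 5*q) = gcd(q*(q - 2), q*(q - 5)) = q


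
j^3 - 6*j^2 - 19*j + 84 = (j - 7)*(j - 3)*(j + 4)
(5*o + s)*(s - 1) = 5*o*s - 5*o + s^2 - s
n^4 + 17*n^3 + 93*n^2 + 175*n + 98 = (n + 1)*(n + 2)*(n + 7)^2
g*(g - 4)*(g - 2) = g^3 - 6*g^2 + 8*g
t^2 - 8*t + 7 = (t - 7)*(t - 1)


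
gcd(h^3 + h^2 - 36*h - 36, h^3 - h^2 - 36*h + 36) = h^2 - 36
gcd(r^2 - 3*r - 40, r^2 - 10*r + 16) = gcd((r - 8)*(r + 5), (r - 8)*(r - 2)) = r - 8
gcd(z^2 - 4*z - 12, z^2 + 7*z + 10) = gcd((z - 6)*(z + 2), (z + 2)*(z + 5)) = z + 2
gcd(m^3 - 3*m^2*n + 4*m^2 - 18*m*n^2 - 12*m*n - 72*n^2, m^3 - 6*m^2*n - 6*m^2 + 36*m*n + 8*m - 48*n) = m - 6*n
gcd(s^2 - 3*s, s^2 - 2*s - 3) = s - 3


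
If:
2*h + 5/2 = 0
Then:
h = -5/4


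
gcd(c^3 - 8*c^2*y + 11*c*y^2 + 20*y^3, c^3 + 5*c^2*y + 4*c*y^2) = c + y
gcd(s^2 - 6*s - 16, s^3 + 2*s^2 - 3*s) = 1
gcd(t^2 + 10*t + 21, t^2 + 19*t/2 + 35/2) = t + 7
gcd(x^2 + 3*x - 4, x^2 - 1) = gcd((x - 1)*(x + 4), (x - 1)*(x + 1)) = x - 1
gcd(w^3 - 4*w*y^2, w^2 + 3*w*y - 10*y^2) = -w + 2*y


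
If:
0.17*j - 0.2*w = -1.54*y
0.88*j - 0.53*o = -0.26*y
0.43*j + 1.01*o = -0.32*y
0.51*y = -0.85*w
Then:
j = 0.00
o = 0.00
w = 0.00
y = 0.00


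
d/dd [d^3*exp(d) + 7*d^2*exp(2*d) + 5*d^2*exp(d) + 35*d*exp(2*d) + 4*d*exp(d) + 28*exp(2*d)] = (d^3 + 14*d^2*exp(d) + 8*d^2 + 84*d*exp(d) + 14*d + 91*exp(d) + 4)*exp(d)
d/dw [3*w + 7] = 3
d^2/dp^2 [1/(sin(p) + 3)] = (3*sin(p) + cos(p)^2 + 1)/(sin(p) + 3)^3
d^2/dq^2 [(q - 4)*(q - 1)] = 2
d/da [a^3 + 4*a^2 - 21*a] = 3*a^2 + 8*a - 21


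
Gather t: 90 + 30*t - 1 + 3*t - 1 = 33*t + 88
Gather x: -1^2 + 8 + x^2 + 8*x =x^2 + 8*x + 7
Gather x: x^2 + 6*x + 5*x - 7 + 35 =x^2 + 11*x + 28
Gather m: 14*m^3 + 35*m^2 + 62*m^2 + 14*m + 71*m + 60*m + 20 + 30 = 14*m^3 + 97*m^2 + 145*m + 50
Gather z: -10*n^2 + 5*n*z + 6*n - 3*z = -10*n^2 + 6*n + z*(5*n - 3)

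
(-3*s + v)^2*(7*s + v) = 63*s^3 - 33*s^2*v + s*v^2 + v^3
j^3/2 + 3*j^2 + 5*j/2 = j*(j/2 + 1/2)*(j + 5)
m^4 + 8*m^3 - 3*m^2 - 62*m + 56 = (m - 2)*(m - 1)*(m + 4)*(m + 7)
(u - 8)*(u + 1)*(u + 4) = u^3 - 3*u^2 - 36*u - 32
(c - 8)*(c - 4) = c^2 - 12*c + 32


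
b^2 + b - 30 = (b - 5)*(b + 6)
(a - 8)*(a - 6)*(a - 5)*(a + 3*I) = a^4 - 19*a^3 + 3*I*a^3 + 118*a^2 - 57*I*a^2 - 240*a + 354*I*a - 720*I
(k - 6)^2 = k^2 - 12*k + 36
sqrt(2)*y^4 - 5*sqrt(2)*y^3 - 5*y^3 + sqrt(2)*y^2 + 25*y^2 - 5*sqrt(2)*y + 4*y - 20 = (y - 5)*(y - 2*sqrt(2))*(y - sqrt(2))*(sqrt(2)*y + 1)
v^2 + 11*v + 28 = (v + 4)*(v + 7)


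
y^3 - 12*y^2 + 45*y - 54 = (y - 6)*(y - 3)^2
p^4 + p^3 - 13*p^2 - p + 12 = (p - 3)*(p - 1)*(p + 1)*(p + 4)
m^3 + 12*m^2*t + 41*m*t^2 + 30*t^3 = (m + t)*(m + 5*t)*(m + 6*t)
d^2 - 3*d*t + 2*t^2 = (d - 2*t)*(d - t)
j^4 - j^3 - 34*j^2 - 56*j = j*(j - 7)*(j + 2)*(j + 4)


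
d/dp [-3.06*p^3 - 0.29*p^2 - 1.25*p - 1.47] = -9.18*p^2 - 0.58*p - 1.25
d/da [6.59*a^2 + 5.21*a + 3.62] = 13.18*a + 5.21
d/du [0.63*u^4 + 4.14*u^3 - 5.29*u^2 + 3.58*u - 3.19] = 2.52*u^3 + 12.42*u^2 - 10.58*u + 3.58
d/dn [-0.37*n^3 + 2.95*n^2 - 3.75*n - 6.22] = -1.11*n^2 + 5.9*n - 3.75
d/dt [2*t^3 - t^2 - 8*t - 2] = 6*t^2 - 2*t - 8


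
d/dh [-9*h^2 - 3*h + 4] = -18*h - 3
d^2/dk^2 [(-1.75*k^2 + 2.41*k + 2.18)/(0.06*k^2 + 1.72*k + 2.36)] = (6.93889390390723e-18*k^4 + 0.378552*k^3 + 1.533888*k^2 - 0.697680000000002*k - 26.777696)/(0.000216*k^6 + 0.018576*k^5 + 0.558*k^4 + 6.54976*k^3 + 21.948*k^2 + 28.739136*k + 13.144256)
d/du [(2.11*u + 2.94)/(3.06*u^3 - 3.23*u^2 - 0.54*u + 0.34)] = (-12.9132*u^3 - 20.1739*u^2 + 18.9924*u + 2.305)/(9.3636*u^6 - 19.7676*u^5 + 7.1281*u^4 + 5.5692*u^3 - 1.9048*u^2 - 0.3672*u + 0.1156)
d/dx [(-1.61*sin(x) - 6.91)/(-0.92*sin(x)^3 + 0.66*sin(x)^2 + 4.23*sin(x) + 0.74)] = (-2.9624*sin(x)^3 - 18.009*sin(x)^2 + 9.1212*sin(x) + 28.0379)*cos(x)/(0.8464*sin(x)^6 - 1.2144*sin(x)^5 - 7.3476*sin(x)^4 + 4.222*sin(x)^3 + 18.8697*sin(x)^2 + 6.2604*sin(x) + 0.5476)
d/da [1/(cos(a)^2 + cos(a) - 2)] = (2*cos(a) + 1)*sin(a)/(cos(a)^2 + cos(a) - 2)^2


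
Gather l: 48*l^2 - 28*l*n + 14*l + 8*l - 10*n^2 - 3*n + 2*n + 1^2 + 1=48*l^2 + l*(22 - 28*n) - 10*n^2 - n + 2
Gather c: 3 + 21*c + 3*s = 21*c + 3*s + 3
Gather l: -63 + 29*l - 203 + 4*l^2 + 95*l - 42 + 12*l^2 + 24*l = 16*l^2 + 148*l - 308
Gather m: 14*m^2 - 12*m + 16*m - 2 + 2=14*m^2 + 4*m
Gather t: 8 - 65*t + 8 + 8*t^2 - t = 8*t^2 - 66*t + 16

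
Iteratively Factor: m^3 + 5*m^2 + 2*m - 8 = (m + 2)*(m^2 + 3*m - 4) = (m - 1)*(m + 2)*(m + 4)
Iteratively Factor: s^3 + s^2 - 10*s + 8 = (s + 4)*(s^2 - 3*s + 2) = (s - 2)*(s + 4)*(s - 1)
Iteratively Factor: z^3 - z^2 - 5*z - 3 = (z + 1)*(z^2 - 2*z - 3) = (z - 3)*(z + 1)*(z + 1)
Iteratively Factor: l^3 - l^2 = (l)*(l^2 - l) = l^2*(l - 1)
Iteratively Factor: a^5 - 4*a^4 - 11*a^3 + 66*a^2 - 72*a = (a - 3)*(a^4 - a^3 - 14*a^2 + 24*a) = a*(a - 3)*(a^3 - a^2 - 14*a + 24) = a*(a - 3)*(a - 2)*(a^2 + a - 12) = a*(a - 3)*(a - 2)*(a + 4)*(a - 3)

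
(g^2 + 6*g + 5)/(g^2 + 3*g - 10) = (g + 1)/(g - 2)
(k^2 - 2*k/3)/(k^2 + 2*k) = (k - 2/3)/(k + 2)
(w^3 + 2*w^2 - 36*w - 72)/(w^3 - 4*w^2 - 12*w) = (w + 6)/w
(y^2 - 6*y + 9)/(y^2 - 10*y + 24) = (y^2 - 6*y + 9)/(y^2 - 10*y + 24)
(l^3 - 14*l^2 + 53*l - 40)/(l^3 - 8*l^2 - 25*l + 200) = (l - 1)/(l + 5)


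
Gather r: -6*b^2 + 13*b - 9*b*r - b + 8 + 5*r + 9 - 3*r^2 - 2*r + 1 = -6*b^2 + 12*b - 3*r^2 + r*(3 - 9*b) + 18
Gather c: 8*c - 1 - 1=8*c - 2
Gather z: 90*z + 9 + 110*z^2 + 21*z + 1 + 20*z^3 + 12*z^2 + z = 20*z^3 + 122*z^2 + 112*z + 10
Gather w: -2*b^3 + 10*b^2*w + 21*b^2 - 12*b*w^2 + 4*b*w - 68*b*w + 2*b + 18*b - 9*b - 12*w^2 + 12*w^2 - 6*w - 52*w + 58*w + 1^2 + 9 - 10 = -2*b^3 + 21*b^2 - 12*b*w^2 + 11*b + w*(10*b^2 - 64*b)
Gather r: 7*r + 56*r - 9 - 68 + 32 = 63*r - 45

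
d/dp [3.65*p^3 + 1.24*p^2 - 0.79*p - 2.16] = 10.95*p^2 + 2.48*p - 0.79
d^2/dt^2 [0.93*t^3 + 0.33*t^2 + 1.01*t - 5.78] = 5.58*t + 0.66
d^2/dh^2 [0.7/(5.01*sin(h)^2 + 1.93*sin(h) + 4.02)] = (-70.28028*sin(h)^4 - 20.30553*sin(h)^3 + 159.20555*sin(h)^2 + 46.04208*sin(h) - 22.98142)/(5.01*sin(h)^2 + 1.93*sin(h) + 4.02)^3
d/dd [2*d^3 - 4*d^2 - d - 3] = 6*d^2 - 8*d - 1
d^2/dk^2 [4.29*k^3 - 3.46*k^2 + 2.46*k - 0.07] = 25.74*k - 6.92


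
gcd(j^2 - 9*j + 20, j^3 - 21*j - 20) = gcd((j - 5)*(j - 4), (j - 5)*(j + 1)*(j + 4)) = j - 5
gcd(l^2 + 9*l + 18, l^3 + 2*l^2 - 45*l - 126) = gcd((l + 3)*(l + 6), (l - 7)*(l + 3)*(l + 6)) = l^2 + 9*l + 18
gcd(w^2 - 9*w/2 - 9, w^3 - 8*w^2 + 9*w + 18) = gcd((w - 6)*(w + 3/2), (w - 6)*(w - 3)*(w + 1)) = w - 6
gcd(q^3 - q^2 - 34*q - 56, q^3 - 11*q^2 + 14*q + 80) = q + 2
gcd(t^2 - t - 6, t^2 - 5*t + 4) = 1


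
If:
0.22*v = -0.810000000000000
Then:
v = -3.68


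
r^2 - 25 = (r - 5)*(r + 5)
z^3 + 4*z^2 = z^2*(z + 4)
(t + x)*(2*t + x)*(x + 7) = 2*t^2*x + 14*t^2 + 3*t*x^2 + 21*t*x + x^3 + 7*x^2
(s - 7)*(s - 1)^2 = s^3 - 9*s^2 + 15*s - 7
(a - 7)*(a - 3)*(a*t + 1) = a^3*t - 10*a^2*t + a^2 + 21*a*t - 10*a + 21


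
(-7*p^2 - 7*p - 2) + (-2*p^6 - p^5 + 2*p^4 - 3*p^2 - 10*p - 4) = -2*p^6 - p^5 + 2*p^4 - 10*p^2 - 17*p - 6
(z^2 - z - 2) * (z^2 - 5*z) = z^4 - 6*z^3 + 3*z^2 + 10*z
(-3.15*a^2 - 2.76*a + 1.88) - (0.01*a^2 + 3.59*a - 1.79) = -3.16*a^2 - 6.35*a + 3.67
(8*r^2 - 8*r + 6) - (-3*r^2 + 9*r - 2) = 11*r^2 - 17*r + 8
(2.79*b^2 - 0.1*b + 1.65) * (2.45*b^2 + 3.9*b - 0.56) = 6.8355*b^4 + 10.636*b^3 + 2.0901*b^2 + 6.491*b - 0.924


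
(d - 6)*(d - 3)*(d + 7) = d^3 - 2*d^2 - 45*d + 126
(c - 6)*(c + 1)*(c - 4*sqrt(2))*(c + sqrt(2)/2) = c^4 - 5*c^3 - 7*sqrt(2)*c^3/2 - 10*c^2 + 35*sqrt(2)*c^2/2 + 20*c + 21*sqrt(2)*c + 24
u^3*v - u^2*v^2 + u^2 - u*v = u*(u - v)*(u*v + 1)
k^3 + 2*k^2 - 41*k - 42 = (k - 6)*(k + 1)*(k + 7)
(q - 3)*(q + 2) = q^2 - q - 6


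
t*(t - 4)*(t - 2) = t^3 - 6*t^2 + 8*t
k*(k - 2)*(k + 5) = k^3 + 3*k^2 - 10*k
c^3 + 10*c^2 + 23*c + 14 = (c + 1)*(c + 2)*(c + 7)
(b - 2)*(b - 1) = b^2 - 3*b + 2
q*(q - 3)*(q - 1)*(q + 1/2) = q^4 - 7*q^3/2 + q^2 + 3*q/2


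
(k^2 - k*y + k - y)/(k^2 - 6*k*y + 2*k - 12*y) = (k^2 - k*y + k - y)/(k^2 - 6*k*y + 2*k - 12*y)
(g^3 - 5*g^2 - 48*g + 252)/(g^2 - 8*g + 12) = (g^2 + g - 42)/(g - 2)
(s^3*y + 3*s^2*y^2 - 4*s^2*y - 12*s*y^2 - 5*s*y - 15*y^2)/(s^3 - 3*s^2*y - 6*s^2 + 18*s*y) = y*(s^3 + 3*s^2*y - 4*s^2 - 12*s*y - 5*s - 15*y)/(s*(s^2 - 3*s*y - 6*s + 18*y))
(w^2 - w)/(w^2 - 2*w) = (w - 1)/(w - 2)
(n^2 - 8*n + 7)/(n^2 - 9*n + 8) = (n - 7)/(n - 8)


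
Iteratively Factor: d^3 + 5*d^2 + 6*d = (d)*(d^2 + 5*d + 6) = d*(d + 2)*(d + 3)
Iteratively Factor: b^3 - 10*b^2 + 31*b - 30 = (b - 3)*(b^2 - 7*b + 10) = (b - 3)*(b - 2)*(b - 5)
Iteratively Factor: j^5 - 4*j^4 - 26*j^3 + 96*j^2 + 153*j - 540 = (j - 5)*(j^4 + j^3 - 21*j^2 - 9*j + 108) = (j - 5)*(j + 4)*(j^3 - 3*j^2 - 9*j + 27) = (j - 5)*(j - 3)*(j + 4)*(j^2 - 9) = (j - 5)*(j - 3)*(j + 3)*(j + 4)*(j - 3)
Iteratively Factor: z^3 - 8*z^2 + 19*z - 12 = (z - 3)*(z^2 - 5*z + 4) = (z - 4)*(z - 3)*(z - 1)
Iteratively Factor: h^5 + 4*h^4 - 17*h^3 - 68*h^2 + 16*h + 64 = (h - 4)*(h^4 + 8*h^3 + 15*h^2 - 8*h - 16) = (h - 4)*(h + 4)*(h^3 + 4*h^2 - h - 4) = (h - 4)*(h + 4)^2*(h^2 - 1) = (h - 4)*(h + 1)*(h + 4)^2*(h - 1)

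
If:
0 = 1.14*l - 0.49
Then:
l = 0.43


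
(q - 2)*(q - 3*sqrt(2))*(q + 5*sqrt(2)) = q^3 - 2*q^2 + 2*sqrt(2)*q^2 - 30*q - 4*sqrt(2)*q + 60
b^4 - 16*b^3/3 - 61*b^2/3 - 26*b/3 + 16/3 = (b - 8)*(b - 1/3)*(b + 1)*(b + 2)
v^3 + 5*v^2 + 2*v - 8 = (v - 1)*(v + 2)*(v + 4)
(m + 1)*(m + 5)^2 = m^3 + 11*m^2 + 35*m + 25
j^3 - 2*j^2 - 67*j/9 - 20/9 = (j - 4)*(j + 1/3)*(j + 5/3)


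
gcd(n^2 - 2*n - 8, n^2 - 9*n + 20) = n - 4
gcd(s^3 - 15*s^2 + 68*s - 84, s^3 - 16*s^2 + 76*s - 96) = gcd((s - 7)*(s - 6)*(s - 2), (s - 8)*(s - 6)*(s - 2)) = s^2 - 8*s + 12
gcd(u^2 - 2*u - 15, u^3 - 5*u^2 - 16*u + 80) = u - 5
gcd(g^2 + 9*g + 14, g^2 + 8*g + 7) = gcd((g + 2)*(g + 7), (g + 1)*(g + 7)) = g + 7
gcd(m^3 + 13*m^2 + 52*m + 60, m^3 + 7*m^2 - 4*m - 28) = m + 2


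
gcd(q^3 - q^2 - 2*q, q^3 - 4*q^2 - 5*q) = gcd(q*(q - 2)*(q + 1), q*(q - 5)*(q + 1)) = q^2 + q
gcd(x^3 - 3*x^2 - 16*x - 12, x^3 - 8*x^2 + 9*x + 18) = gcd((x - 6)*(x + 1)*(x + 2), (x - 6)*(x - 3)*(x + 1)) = x^2 - 5*x - 6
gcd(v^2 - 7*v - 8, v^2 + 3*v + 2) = v + 1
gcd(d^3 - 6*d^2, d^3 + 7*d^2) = d^2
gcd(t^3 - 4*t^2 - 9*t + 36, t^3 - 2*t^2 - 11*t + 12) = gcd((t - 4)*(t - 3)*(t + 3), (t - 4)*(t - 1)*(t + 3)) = t^2 - t - 12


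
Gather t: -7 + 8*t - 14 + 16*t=24*t - 21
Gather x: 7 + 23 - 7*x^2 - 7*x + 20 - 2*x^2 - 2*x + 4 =-9*x^2 - 9*x + 54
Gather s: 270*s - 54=270*s - 54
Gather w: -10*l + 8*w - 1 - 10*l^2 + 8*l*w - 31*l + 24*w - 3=-10*l^2 - 41*l + w*(8*l + 32) - 4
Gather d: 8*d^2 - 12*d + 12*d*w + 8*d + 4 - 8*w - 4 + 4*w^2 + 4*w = 8*d^2 + d*(12*w - 4) + 4*w^2 - 4*w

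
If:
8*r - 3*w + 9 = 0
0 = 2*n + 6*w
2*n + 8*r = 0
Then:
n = 9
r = -9/4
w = -3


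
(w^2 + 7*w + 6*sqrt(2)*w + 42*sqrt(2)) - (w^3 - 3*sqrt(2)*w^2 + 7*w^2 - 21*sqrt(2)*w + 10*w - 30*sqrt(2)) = -w^3 - 6*w^2 + 3*sqrt(2)*w^2 - 3*w + 27*sqrt(2)*w + 72*sqrt(2)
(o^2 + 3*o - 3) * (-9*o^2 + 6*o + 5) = -9*o^4 - 21*o^3 + 50*o^2 - 3*o - 15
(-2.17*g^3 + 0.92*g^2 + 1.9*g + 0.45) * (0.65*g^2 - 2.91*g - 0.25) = -1.4105*g^5 + 6.9127*g^4 - 0.899700000000001*g^3 - 5.4665*g^2 - 1.7845*g - 0.1125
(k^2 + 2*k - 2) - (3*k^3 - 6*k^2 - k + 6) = -3*k^3 + 7*k^2 + 3*k - 8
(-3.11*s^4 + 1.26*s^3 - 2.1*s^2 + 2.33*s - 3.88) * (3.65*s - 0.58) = -11.3515*s^5 + 6.4028*s^4 - 8.3958*s^3 + 9.7225*s^2 - 15.5134*s + 2.2504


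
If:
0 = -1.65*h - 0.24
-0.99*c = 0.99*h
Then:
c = 0.15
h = -0.15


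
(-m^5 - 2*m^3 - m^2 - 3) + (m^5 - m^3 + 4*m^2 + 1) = -3*m^3 + 3*m^2 - 2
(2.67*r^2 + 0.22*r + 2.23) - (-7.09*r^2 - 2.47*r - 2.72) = 9.76*r^2 + 2.69*r + 4.95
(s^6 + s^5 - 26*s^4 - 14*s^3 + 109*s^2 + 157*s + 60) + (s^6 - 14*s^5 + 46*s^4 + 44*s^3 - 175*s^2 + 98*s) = 2*s^6 - 13*s^5 + 20*s^4 + 30*s^3 - 66*s^2 + 255*s + 60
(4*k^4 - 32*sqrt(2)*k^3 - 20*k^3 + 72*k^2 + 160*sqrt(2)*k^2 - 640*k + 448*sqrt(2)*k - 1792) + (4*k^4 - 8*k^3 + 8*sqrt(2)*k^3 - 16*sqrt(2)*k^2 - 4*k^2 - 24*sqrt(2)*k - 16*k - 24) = 8*k^4 - 24*sqrt(2)*k^3 - 28*k^3 + 68*k^2 + 144*sqrt(2)*k^2 - 656*k + 424*sqrt(2)*k - 1816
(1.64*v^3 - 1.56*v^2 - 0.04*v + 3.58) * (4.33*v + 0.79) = 7.1012*v^4 - 5.4592*v^3 - 1.4056*v^2 + 15.4698*v + 2.8282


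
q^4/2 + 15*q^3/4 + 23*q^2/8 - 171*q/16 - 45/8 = (q/2 + 1/4)*(q - 3/2)*(q + 5/2)*(q + 6)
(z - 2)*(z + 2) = z^2 - 4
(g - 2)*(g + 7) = g^2 + 5*g - 14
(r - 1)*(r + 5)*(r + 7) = r^3 + 11*r^2 + 23*r - 35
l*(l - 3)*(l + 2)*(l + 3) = l^4 + 2*l^3 - 9*l^2 - 18*l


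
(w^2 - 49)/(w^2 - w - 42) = (w + 7)/(w + 6)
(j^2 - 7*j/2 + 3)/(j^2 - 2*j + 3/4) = 2*(j - 2)/(2*j - 1)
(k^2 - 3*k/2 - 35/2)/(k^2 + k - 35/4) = 2*(k - 5)/(2*k - 5)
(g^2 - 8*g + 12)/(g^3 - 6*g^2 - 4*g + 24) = 1/(g + 2)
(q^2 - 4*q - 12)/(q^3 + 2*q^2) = (q - 6)/q^2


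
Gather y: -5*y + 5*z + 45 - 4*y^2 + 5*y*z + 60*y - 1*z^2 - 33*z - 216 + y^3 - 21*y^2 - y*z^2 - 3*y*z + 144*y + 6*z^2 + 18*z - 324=y^3 - 25*y^2 + y*(-z^2 + 2*z + 199) + 5*z^2 - 10*z - 495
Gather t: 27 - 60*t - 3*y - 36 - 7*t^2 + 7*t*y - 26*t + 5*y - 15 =-7*t^2 + t*(7*y - 86) + 2*y - 24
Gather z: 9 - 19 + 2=-8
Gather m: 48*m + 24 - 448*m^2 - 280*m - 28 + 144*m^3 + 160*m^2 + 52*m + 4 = 144*m^3 - 288*m^2 - 180*m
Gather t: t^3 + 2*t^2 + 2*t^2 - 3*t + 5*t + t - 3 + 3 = t^3 + 4*t^2 + 3*t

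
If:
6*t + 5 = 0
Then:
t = -5/6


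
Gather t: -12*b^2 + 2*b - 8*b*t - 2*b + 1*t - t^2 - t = -12*b^2 - 8*b*t - t^2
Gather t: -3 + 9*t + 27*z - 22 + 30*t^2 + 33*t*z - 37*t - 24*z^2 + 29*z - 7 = 30*t^2 + t*(33*z - 28) - 24*z^2 + 56*z - 32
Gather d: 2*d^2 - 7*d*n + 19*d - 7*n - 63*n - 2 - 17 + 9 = 2*d^2 + d*(19 - 7*n) - 70*n - 10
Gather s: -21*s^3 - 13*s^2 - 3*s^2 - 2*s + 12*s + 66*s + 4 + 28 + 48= -21*s^3 - 16*s^2 + 76*s + 80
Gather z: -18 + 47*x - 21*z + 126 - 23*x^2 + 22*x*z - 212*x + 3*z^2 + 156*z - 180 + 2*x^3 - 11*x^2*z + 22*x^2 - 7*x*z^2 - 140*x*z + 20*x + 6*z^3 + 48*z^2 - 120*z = 2*x^3 - x^2 - 145*x + 6*z^3 + z^2*(51 - 7*x) + z*(-11*x^2 - 118*x + 15) - 72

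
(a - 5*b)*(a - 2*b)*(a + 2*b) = a^3 - 5*a^2*b - 4*a*b^2 + 20*b^3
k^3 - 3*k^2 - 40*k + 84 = (k - 7)*(k - 2)*(k + 6)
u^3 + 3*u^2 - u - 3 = (u - 1)*(u + 1)*(u + 3)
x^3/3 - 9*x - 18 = (x/3 + 1)*(x - 6)*(x + 3)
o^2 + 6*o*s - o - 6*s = (o - 1)*(o + 6*s)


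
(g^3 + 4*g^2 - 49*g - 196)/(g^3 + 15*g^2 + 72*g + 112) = (g - 7)/(g + 4)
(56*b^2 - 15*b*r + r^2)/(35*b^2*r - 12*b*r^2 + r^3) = (-8*b + r)/(r*(-5*b + r))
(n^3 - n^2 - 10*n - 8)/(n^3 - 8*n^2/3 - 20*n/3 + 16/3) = 3*(n + 1)/(3*n - 2)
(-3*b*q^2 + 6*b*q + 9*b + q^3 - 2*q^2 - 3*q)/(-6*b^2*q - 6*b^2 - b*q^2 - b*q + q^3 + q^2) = (q - 3)/(2*b + q)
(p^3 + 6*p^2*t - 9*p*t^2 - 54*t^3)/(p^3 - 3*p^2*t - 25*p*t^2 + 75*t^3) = (p^2 + 9*p*t + 18*t^2)/(p^2 - 25*t^2)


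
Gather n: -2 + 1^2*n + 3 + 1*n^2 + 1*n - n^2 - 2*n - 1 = 0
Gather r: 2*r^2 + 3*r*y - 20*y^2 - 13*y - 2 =2*r^2 + 3*r*y - 20*y^2 - 13*y - 2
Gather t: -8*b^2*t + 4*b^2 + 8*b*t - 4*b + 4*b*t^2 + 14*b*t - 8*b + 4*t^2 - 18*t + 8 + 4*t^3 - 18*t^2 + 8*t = 4*b^2 - 12*b + 4*t^3 + t^2*(4*b - 14) + t*(-8*b^2 + 22*b - 10) + 8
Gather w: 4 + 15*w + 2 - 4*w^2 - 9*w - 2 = -4*w^2 + 6*w + 4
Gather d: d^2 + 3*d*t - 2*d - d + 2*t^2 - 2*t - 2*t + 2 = d^2 + d*(3*t - 3) + 2*t^2 - 4*t + 2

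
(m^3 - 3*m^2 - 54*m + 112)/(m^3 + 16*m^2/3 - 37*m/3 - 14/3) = 3*(m - 8)/(3*m + 1)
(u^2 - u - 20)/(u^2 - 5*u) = (u + 4)/u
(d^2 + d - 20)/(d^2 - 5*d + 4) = (d + 5)/(d - 1)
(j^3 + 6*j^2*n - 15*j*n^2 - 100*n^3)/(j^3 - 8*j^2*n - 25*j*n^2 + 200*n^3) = (j^2 + j*n - 20*n^2)/(j^2 - 13*j*n + 40*n^2)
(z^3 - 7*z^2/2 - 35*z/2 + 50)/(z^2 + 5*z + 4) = (2*z^2 - 15*z + 25)/(2*(z + 1))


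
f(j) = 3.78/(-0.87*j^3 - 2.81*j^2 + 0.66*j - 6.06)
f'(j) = 3.78*(2.61*j^2 + 5.62*j - 0.66)/(-0.87*j^3 - 2.81*j^2 + 0.66*j - 6.06)^2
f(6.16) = -0.01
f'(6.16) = 0.01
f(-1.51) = -0.36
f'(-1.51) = -0.11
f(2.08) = -0.15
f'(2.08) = 0.14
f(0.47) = -0.59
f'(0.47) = 0.23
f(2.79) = -0.08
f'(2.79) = 0.07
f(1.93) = -0.18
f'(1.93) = 0.16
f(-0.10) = -0.61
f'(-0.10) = -0.12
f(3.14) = -0.06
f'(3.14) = 0.05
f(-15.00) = 0.00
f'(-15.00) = 0.00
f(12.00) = -0.00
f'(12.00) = 0.00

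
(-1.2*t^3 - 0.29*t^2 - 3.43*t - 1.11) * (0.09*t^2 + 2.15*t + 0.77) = -0.108*t^5 - 2.6061*t^4 - 1.8562*t^3 - 7.6977*t^2 - 5.0276*t - 0.8547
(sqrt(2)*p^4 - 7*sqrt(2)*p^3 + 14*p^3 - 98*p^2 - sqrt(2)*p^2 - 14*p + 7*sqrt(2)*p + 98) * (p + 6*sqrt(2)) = sqrt(2)*p^5 - 7*sqrt(2)*p^4 + 26*p^4 - 182*p^3 + 83*sqrt(2)*p^3 - 581*sqrt(2)*p^2 - 26*p^2 - 84*sqrt(2)*p + 182*p + 588*sqrt(2)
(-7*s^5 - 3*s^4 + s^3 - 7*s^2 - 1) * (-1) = 7*s^5 + 3*s^4 - s^3 + 7*s^2 + 1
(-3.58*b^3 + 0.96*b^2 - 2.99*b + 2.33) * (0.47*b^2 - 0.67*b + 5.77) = -1.6826*b^5 + 2.8498*b^4 - 22.7051*b^3 + 8.6376*b^2 - 18.8134*b + 13.4441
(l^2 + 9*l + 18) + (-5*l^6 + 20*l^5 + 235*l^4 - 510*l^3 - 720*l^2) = -5*l^6 + 20*l^5 + 235*l^4 - 510*l^3 - 719*l^2 + 9*l + 18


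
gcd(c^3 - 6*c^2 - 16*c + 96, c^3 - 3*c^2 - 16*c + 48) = c^2 - 16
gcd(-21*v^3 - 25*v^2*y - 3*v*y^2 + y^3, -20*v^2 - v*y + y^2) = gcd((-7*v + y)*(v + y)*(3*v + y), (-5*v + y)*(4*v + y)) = 1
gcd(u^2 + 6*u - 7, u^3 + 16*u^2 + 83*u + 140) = u + 7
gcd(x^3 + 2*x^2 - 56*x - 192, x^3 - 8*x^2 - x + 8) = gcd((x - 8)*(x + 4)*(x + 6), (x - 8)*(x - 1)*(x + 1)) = x - 8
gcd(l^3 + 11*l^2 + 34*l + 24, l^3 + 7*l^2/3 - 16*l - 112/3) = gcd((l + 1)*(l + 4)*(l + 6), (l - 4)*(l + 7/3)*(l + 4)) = l + 4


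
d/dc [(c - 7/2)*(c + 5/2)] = 2*c - 1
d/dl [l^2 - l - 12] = 2*l - 1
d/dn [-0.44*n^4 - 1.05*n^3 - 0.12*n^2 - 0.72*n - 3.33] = -1.76*n^3 - 3.15*n^2 - 0.24*n - 0.72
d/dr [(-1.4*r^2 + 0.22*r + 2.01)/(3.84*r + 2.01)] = (-5.376*r^2 - 5.628*r - 7.2762)/(14.7456*r^2 + 15.4368*r + 4.0401)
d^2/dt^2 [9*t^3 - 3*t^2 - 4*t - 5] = 54*t - 6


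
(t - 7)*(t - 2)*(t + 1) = t^3 - 8*t^2 + 5*t + 14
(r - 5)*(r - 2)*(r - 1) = r^3 - 8*r^2 + 17*r - 10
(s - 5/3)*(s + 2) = s^2 + s/3 - 10/3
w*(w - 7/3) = w^2 - 7*w/3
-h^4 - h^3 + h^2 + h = h*(h + 1)*(I*h - I)*(I*h + I)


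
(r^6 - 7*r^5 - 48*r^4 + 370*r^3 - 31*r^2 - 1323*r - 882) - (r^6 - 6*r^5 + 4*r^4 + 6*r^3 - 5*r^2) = -r^5 - 52*r^4 + 364*r^3 - 26*r^2 - 1323*r - 882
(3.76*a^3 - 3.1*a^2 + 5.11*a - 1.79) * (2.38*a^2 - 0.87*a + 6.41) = 8.9488*a^5 - 10.6492*a^4 + 38.9604*a^3 - 28.5769*a^2 + 34.3124*a - 11.4739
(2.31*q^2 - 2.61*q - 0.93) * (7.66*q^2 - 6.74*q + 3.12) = 17.6946*q^4 - 35.562*q^3 + 17.6748*q^2 - 1.875*q - 2.9016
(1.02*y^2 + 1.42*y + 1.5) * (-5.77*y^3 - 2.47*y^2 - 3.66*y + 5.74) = -5.8854*y^5 - 10.7128*y^4 - 15.8956*y^3 - 3.0474*y^2 + 2.6608*y + 8.61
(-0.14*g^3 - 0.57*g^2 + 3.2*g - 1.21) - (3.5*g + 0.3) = -0.14*g^3 - 0.57*g^2 - 0.3*g - 1.51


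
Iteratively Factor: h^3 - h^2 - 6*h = (h - 3)*(h^2 + 2*h) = (h - 3)*(h + 2)*(h)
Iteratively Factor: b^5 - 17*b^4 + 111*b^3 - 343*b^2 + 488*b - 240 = (b - 1)*(b^4 - 16*b^3 + 95*b^2 - 248*b + 240) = (b - 5)*(b - 1)*(b^3 - 11*b^2 + 40*b - 48) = (b - 5)*(b - 4)*(b - 1)*(b^2 - 7*b + 12) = (b - 5)*(b - 4)^2*(b - 1)*(b - 3)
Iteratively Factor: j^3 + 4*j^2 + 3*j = (j)*(j^2 + 4*j + 3) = j*(j + 1)*(j + 3)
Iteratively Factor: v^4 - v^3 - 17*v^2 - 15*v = (v - 5)*(v^3 + 4*v^2 + 3*v) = v*(v - 5)*(v^2 + 4*v + 3) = v*(v - 5)*(v + 3)*(v + 1)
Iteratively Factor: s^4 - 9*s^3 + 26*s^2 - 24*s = (s - 3)*(s^3 - 6*s^2 + 8*s) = (s - 4)*(s - 3)*(s^2 - 2*s) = s*(s - 4)*(s - 3)*(s - 2)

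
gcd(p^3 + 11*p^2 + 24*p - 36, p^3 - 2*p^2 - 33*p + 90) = p + 6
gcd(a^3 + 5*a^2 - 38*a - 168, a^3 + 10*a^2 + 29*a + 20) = a + 4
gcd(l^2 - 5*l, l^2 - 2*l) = l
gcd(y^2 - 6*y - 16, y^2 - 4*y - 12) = y + 2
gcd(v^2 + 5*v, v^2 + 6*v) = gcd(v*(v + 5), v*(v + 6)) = v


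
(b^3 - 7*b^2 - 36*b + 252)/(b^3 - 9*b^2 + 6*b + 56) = (b^2 - 36)/(b^2 - 2*b - 8)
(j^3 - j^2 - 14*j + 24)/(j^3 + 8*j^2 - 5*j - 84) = (j - 2)/(j + 7)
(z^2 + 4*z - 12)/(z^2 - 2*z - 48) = (z - 2)/(z - 8)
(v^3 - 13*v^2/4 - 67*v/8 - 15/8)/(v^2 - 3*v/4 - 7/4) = (-8*v^3 + 26*v^2 + 67*v + 15)/(2*(-4*v^2 + 3*v + 7))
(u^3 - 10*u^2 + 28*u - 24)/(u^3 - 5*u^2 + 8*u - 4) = (u - 6)/(u - 1)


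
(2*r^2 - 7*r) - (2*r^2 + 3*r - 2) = 2 - 10*r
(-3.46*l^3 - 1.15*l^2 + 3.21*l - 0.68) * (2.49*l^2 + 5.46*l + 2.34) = -8.6154*l^5 - 21.7551*l^4 - 6.3825*l^3 + 13.1424*l^2 + 3.7986*l - 1.5912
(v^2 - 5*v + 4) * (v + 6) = v^3 + v^2 - 26*v + 24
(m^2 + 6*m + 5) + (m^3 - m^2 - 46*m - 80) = m^3 - 40*m - 75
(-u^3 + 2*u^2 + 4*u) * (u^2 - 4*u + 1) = -u^5 + 6*u^4 - 5*u^3 - 14*u^2 + 4*u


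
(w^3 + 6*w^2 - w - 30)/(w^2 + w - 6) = w + 5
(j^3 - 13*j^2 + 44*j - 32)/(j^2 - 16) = (j^2 - 9*j + 8)/(j + 4)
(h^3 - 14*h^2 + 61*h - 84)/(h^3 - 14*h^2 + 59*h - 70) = (h^2 - 7*h + 12)/(h^2 - 7*h + 10)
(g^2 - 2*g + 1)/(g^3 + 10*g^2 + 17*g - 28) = (g - 1)/(g^2 + 11*g + 28)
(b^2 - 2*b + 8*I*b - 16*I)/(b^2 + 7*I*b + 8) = (b - 2)/(b - I)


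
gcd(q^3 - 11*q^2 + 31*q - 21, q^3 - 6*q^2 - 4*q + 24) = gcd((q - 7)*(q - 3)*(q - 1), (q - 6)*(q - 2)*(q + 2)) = 1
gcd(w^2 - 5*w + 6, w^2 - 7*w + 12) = w - 3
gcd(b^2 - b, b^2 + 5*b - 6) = b - 1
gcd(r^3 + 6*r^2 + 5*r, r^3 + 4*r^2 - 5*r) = r^2 + 5*r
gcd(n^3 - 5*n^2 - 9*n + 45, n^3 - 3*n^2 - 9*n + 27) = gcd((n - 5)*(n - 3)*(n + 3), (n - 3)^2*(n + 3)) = n^2 - 9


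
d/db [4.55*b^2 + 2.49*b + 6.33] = 9.1*b + 2.49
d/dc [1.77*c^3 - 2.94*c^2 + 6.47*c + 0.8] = 5.31*c^2 - 5.88*c + 6.47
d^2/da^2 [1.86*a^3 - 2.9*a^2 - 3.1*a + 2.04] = 11.16*a - 5.8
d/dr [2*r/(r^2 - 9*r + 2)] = 2*(2 - r^2)/(r^4 - 18*r^3 + 85*r^2 - 36*r + 4)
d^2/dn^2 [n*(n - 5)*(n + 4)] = 6*n - 2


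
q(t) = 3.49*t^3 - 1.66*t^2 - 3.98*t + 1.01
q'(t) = 10.47*t^2 - 3.32*t - 3.98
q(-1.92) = -22.17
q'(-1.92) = 40.99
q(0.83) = -1.44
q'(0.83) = 0.48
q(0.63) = -1.28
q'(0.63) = -1.92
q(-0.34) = 2.03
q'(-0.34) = -1.64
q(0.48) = -0.90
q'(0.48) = -3.16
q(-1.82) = -18.28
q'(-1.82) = 36.74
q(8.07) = 1694.98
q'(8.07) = 651.09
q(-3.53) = -159.14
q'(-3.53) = 138.21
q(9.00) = 2374.94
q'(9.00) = 814.21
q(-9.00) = -2641.84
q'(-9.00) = 873.97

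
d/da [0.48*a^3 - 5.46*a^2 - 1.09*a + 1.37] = 1.44*a^2 - 10.92*a - 1.09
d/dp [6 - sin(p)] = -cos(p)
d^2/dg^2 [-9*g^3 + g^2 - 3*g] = 2 - 54*g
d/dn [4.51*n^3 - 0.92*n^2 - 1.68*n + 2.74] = 13.53*n^2 - 1.84*n - 1.68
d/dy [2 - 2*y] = -2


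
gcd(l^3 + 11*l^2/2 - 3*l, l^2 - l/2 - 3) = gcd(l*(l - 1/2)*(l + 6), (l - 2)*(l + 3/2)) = 1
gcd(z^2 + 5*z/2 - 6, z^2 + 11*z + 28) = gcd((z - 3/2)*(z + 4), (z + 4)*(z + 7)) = z + 4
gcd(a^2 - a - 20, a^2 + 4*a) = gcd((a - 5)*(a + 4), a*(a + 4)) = a + 4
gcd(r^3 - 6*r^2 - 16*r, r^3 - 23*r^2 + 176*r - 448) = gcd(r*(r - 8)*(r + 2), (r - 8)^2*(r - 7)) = r - 8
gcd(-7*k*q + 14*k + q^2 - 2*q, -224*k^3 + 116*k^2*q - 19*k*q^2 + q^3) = -7*k + q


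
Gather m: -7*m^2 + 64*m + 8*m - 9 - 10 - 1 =-7*m^2 + 72*m - 20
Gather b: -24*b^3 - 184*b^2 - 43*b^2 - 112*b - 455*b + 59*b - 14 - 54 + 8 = -24*b^3 - 227*b^2 - 508*b - 60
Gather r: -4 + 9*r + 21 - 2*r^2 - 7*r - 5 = -2*r^2 + 2*r + 12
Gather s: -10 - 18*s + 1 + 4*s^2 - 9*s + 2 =4*s^2 - 27*s - 7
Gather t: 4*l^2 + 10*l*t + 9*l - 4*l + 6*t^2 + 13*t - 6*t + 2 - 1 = 4*l^2 + 5*l + 6*t^2 + t*(10*l + 7) + 1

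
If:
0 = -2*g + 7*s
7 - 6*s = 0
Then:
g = 49/12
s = 7/6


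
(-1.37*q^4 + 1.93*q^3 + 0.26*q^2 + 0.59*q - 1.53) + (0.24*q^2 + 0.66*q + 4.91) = -1.37*q^4 + 1.93*q^3 + 0.5*q^2 + 1.25*q + 3.38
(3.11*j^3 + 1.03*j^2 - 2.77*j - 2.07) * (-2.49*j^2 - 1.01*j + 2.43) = -7.7439*j^5 - 5.7058*j^4 + 13.4143*j^3 + 10.4549*j^2 - 4.6404*j - 5.0301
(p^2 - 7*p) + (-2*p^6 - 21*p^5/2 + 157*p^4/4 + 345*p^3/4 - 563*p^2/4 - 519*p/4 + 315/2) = -2*p^6 - 21*p^5/2 + 157*p^4/4 + 345*p^3/4 - 559*p^2/4 - 547*p/4 + 315/2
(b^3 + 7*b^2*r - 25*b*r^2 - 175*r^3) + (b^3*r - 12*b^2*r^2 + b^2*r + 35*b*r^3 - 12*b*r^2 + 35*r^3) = b^3*r + b^3 - 12*b^2*r^2 + 8*b^2*r + 35*b*r^3 - 37*b*r^2 - 140*r^3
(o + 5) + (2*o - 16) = 3*o - 11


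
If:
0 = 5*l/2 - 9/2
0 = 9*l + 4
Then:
No Solution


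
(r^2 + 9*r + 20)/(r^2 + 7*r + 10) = (r + 4)/(r + 2)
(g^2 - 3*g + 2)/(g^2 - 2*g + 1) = (g - 2)/(g - 1)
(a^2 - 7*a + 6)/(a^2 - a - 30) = (a - 1)/(a + 5)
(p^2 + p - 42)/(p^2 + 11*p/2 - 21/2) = 2*(p - 6)/(2*p - 3)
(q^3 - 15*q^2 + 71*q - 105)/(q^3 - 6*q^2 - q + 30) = (q - 7)/(q + 2)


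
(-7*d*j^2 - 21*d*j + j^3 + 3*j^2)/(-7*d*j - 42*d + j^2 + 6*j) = j*(j + 3)/(j + 6)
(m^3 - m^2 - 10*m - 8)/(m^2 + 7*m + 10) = (m^2 - 3*m - 4)/(m + 5)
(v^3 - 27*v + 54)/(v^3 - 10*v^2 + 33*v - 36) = (v + 6)/(v - 4)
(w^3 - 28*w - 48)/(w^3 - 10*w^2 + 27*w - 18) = (w^2 + 6*w + 8)/(w^2 - 4*w + 3)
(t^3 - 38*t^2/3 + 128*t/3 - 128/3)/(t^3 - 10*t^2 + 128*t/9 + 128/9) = 3*(t - 2)/(3*t + 2)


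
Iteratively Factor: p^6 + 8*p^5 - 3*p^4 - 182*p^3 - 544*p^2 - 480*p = (p + 4)*(p^5 + 4*p^4 - 19*p^3 - 106*p^2 - 120*p) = (p + 2)*(p + 4)*(p^4 + 2*p^3 - 23*p^2 - 60*p) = (p - 5)*(p + 2)*(p + 4)*(p^3 + 7*p^2 + 12*p) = (p - 5)*(p + 2)*(p + 3)*(p + 4)*(p^2 + 4*p) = p*(p - 5)*(p + 2)*(p + 3)*(p + 4)*(p + 4)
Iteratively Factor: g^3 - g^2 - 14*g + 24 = (g - 2)*(g^2 + g - 12) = (g - 2)*(g + 4)*(g - 3)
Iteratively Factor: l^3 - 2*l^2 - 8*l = (l + 2)*(l^2 - 4*l) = l*(l + 2)*(l - 4)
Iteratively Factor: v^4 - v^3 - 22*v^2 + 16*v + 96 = (v - 4)*(v^3 + 3*v^2 - 10*v - 24) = (v - 4)*(v + 4)*(v^2 - v - 6) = (v - 4)*(v + 2)*(v + 4)*(v - 3)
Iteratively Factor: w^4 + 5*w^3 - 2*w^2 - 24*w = (w - 2)*(w^3 + 7*w^2 + 12*w) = (w - 2)*(w + 3)*(w^2 + 4*w) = w*(w - 2)*(w + 3)*(w + 4)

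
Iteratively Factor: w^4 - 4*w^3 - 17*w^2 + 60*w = (w + 4)*(w^3 - 8*w^2 + 15*w) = (w - 3)*(w + 4)*(w^2 - 5*w) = (w - 5)*(w - 3)*(w + 4)*(w)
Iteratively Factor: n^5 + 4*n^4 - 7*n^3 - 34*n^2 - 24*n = (n + 2)*(n^4 + 2*n^3 - 11*n^2 - 12*n) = n*(n + 2)*(n^3 + 2*n^2 - 11*n - 12) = n*(n + 1)*(n + 2)*(n^2 + n - 12) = n*(n - 3)*(n + 1)*(n + 2)*(n + 4)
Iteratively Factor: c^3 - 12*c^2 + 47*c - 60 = (c - 3)*(c^2 - 9*c + 20) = (c - 4)*(c - 3)*(c - 5)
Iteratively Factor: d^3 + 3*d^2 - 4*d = (d)*(d^2 + 3*d - 4) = d*(d - 1)*(d + 4)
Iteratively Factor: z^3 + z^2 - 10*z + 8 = (z - 1)*(z^2 + 2*z - 8) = (z - 2)*(z - 1)*(z + 4)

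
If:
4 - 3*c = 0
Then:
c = 4/3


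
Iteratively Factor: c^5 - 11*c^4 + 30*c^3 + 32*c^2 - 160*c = (c)*(c^4 - 11*c^3 + 30*c^2 + 32*c - 160) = c*(c - 5)*(c^3 - 6*c^2 + 32) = c*(c - 5)*(c - 4)*(c^2 - 2*c - 8) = c*(c - 5)*(c - 4)*(c + 2)*(c - 4)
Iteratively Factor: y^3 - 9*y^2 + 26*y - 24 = (y - 3)*(y^2 - 6*y + 8) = (y - 4)*(y - 3)*(y - 2)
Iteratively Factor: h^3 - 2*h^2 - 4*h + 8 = (h - 2)*(h^2 - 4) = (h - 2)*(h + 2)*(h - 2)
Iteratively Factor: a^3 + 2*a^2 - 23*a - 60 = (a + 4)*(a^2 - 2*a - 15) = (a - 5)*(a + 4)*(a + 3)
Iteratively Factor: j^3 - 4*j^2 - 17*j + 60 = (j - 3)*(j^2 - j - 20) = (j - 5)*(j - 3)*(j + 4)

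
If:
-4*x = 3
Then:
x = -3/4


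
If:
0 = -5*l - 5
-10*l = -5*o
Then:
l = -1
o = -2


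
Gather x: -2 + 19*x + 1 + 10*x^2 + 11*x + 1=10*x^2 + 30*x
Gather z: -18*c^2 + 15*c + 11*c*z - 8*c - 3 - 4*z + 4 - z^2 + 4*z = -18*c^2 + 11*c*z + 7*c - z^2 + 1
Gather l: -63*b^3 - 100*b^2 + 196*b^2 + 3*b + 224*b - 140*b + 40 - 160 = -63*b^3 + 96*b^2 + 87*b - 120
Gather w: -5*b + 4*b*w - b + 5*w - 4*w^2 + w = -6*b - 4*w^2 + w*(4*b + 6)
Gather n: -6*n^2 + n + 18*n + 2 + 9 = -6*n^2 + 19*n + 11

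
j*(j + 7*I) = j^2 + 7*I*j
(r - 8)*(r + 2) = r^2 - 6*r - 16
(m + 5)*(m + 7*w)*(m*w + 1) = m^3*w + 7*m^2*w^2 + 5*m^2*w + m^2 + 35*m*w^2 + 7*m*w + 5*m + 35*w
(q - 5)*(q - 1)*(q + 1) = q^3 - 5*q^2 - q + 5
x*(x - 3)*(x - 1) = x^3 - 4*x^2 + 3*x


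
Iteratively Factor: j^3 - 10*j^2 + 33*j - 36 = (j - 3)*(j^2 - 7*j + 12) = (j - 4)*(j - 3)*(j - 3)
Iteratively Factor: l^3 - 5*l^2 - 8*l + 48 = (l + 3)*(l^2 - 8*l + 16) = (l - 4)*(l + 3)*(l - 4)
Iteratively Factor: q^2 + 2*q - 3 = (q + 3)*(q - 1)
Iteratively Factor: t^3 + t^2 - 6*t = (t - 2)*(t^2 + 3*t) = t*(t - 2)*(t + 3)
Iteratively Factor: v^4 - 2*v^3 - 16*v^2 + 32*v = (v - 4)*(v^3 + 2*v^2 - 8*v) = v*(v - 4)*(v^2 + 2*v - 8) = v*(v - 4)*(v + 4)*(v - 2)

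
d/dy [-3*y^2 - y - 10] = -6*y - 1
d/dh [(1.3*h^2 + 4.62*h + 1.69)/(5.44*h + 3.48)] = (7.072*h^2 + 9.048*h + 6.884)/(29.5936*h^2 + 37.8624*h + 12.1104)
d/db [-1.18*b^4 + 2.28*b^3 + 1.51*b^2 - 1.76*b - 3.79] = -4.72*b^3 + 6.84*b^2 + 3.02*b - 1.76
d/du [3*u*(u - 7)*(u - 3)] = 9*u^2 - 60*u + 63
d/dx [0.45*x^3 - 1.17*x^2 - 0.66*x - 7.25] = 1.35*x^2 - 2.34*x - 0.66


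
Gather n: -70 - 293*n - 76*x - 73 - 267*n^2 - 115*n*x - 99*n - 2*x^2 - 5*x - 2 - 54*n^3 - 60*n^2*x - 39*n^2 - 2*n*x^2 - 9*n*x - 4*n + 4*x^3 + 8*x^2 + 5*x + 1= -54*n^3 + n^2*(-60*x - 306) + n*(-2*x^2 - 124*x - 396) + 4*x^3 + 6*x^2 - 76*x - 144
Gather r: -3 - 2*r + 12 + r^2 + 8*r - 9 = r^2 + 6*r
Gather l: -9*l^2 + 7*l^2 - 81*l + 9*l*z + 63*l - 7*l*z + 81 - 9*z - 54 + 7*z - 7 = -2*l^2 + l*(2*z - 18) - 2*z + 20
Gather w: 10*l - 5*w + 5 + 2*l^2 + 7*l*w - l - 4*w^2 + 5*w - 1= 2*l^2 + 7*l*w + 9*l - 4*w^2 + 4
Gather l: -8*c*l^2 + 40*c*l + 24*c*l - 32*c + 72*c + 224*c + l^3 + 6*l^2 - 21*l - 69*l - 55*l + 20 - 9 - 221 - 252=264*c + l^3 + l^2*(6 - 8*c) + l*(64*c - 145) - 462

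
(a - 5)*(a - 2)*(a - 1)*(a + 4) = a^4 - 4*a^3 - 15*a^2 + 58*a - 40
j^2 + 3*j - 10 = (j - 2)*(j + 5)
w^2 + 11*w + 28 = (w + 4)*(w + 7)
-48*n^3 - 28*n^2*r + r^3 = (-6*n + r)*(2*n + r)*(4*n + r)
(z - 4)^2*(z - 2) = z^3 - 10*z^2 + 32*z - 32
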